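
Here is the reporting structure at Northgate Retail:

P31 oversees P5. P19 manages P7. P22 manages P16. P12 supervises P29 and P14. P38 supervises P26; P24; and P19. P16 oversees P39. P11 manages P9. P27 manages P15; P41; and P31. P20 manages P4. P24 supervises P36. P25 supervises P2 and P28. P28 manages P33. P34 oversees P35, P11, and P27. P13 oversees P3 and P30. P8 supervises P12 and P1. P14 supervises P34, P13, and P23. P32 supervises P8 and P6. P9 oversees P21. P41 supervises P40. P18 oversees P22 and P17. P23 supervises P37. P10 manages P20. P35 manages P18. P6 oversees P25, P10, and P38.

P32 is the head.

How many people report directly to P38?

3

P38 directly manages P24, P19, P26. That is 3 direct reports.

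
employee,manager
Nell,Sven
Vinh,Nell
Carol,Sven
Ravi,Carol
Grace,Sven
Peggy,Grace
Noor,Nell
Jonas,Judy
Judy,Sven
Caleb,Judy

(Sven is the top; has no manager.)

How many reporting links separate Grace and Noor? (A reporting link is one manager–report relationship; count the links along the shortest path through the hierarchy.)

3

Grace is 1 level below Sven, and Noor is 2 levels below Sven (their lowest common manager). The shortest path runs up from Grace to Sven and back down to Noor: 1 + 2 = 3 links.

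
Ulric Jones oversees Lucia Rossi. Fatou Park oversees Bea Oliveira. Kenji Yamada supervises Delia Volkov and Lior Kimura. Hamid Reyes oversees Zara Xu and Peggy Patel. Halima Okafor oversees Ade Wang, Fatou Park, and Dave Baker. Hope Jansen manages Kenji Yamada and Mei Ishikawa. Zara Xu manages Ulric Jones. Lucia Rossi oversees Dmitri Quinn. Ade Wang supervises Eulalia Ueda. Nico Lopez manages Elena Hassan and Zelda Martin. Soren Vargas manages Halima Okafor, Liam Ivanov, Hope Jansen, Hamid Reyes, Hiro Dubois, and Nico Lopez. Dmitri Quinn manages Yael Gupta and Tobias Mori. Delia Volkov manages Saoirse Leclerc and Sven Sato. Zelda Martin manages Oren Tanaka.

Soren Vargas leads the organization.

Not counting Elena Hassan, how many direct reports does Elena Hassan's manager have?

1

Elena Hassan reports to Nico Lopez. Nico Lopez's other direct reports are Zelda Martin — 1 peer.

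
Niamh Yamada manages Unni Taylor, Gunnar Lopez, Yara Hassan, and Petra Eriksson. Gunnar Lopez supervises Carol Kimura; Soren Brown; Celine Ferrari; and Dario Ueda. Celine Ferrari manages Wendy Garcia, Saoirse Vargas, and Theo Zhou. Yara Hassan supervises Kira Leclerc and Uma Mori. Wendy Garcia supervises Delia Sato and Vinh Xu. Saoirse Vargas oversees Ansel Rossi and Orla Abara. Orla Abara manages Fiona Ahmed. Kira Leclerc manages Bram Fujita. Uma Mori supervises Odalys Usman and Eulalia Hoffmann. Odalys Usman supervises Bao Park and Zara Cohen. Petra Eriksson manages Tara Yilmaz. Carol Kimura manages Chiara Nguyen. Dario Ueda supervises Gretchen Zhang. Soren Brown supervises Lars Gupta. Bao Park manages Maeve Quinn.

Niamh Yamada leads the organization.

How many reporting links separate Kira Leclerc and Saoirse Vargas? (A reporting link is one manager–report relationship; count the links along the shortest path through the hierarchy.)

Kira Leclerc is 2 levels below Niamh Yamada, and Saoirse Vargas is 3 levels below Niamh Yamada (their lowest common manager). The shortest path runs up from Kira Leclerc to Niamh Yamada and back down to Saoirse Vargas: 2 + 3 = 5 links.

5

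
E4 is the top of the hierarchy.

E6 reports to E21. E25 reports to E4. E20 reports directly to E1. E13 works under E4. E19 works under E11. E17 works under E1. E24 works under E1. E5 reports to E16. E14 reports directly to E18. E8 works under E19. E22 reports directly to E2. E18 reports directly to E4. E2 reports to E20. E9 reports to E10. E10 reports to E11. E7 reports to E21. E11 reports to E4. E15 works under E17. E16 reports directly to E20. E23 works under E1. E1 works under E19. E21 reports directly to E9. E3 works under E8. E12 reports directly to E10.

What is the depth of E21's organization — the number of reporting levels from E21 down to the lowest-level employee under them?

1

The longest chain under E21 runs E21 → E7, which is 1 level below E21.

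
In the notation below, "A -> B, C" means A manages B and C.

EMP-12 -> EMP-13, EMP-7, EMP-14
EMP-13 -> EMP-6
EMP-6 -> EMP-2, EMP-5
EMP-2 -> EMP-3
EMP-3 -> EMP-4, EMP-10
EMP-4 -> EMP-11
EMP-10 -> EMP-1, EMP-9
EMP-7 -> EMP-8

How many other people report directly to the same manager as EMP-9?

1

EMP-9 reports to EMP-10. EMP-10's other direct reports are EMP-1 — 1 peer.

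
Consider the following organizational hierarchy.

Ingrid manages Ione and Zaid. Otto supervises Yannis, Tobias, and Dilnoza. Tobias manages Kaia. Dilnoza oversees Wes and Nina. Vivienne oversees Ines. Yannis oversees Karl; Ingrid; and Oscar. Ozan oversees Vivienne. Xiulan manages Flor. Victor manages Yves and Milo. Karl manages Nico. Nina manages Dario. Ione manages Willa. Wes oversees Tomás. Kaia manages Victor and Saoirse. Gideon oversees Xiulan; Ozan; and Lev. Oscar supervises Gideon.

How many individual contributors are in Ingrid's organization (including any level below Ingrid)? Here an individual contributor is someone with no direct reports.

2

The people in Ingrid's organization with no one reporting to them are Zaid, Willa. That is 2.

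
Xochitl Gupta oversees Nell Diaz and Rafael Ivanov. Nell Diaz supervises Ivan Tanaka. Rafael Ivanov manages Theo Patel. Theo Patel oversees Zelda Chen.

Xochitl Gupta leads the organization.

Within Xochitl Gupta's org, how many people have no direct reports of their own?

2

The people in Xochitl Gupta's organization with no one reporting to them are Zelda Chen, Ivan Tanaka. That is 2.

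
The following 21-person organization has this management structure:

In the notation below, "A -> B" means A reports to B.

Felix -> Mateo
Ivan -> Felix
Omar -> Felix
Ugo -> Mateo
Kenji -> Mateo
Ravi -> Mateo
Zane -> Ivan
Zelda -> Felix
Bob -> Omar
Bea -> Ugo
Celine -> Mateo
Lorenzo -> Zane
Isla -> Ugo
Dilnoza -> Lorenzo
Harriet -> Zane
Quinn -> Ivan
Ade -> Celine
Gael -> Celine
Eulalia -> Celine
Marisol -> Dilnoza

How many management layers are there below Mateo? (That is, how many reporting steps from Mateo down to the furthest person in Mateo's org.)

6

The longest chain under Mateo runs Mateo → Felix → Ivan → Zane → Lorenzo → Dilnoza → Marisol, which is 6 levels below Mateo.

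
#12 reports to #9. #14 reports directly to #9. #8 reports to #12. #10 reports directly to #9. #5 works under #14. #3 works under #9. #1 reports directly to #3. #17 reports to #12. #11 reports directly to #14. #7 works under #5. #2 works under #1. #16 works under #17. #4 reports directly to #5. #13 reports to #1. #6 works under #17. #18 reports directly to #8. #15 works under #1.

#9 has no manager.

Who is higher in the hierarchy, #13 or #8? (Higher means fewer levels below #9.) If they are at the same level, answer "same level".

#8

#13 is 3 levels below #9; #8 is 2. #8 is higher.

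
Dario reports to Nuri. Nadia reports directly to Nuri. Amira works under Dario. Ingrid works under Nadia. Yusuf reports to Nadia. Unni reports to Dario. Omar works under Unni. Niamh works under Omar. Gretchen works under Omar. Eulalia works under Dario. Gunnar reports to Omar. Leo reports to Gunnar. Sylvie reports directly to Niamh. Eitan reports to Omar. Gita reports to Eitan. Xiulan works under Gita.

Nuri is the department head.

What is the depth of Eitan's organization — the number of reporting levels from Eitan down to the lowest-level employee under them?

The longest chain under Eitan runs Eitan → Gita → Xiulan, which is 2 levels below Eitan.

2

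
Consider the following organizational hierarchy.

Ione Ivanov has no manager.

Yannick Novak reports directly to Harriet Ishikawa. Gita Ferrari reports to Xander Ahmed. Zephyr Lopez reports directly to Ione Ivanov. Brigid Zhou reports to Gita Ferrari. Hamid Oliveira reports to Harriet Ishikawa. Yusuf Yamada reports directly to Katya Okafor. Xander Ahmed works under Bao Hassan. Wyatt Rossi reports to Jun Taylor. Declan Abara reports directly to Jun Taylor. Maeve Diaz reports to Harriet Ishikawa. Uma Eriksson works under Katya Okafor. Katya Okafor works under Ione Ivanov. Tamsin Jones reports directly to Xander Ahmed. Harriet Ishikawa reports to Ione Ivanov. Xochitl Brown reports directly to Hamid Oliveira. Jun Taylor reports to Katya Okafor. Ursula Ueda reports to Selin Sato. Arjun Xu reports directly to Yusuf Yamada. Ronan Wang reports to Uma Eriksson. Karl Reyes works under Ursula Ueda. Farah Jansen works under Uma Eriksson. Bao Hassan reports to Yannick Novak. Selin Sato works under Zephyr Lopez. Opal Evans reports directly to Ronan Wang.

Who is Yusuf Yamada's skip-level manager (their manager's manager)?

Ione Ivanov

Yusuf Yamada reports to Katya Okafor, and Katya Okafor reports to Ione Ivanov. So Yusuf Yamada's skip-level manager is Ione Ivanov.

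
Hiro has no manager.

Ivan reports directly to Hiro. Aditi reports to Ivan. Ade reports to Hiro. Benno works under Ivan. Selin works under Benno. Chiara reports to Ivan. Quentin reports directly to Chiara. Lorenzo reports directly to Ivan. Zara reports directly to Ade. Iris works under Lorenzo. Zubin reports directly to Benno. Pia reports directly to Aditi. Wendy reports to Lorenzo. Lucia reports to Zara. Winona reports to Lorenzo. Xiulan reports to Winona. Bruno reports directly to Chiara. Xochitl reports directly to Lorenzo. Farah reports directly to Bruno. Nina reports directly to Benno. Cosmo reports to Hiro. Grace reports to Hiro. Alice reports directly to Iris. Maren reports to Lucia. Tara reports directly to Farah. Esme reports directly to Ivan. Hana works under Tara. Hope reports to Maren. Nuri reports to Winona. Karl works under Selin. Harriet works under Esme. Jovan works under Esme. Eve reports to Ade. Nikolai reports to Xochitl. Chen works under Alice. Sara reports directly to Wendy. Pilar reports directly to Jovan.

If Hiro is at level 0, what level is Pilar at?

4

Chain from Pilar up to Hiro: Pilar → Jovan → Esme → Ivan → Hiro. That is 4 steps up, so Pilar is 4 levels below Hiro.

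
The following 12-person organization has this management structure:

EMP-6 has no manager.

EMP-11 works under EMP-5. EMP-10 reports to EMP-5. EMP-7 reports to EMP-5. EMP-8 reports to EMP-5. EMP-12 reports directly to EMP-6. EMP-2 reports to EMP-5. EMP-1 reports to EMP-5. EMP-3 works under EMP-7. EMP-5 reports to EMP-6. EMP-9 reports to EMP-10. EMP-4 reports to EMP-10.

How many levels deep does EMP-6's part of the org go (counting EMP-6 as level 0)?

The longest chain under EMP-6 runs EMP-6 → EMP-5 → EMP-10 → EMP-4, which is 3 levels below EMP-6.

3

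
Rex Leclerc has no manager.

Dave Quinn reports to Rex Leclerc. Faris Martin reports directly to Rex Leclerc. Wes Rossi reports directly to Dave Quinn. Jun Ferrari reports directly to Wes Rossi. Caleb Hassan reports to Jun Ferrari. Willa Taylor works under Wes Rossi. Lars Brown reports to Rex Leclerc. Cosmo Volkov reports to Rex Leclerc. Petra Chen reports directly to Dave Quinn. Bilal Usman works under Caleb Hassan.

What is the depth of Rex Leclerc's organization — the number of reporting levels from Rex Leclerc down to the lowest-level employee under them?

5

The longest chain under Rex Leclerc runs Rex Leclerc → Dave Quinn → Wes Rossi → Jun Ferrari → Caleb Hassan → Bilal Usman, which is 5 levels below Rex Leclerc.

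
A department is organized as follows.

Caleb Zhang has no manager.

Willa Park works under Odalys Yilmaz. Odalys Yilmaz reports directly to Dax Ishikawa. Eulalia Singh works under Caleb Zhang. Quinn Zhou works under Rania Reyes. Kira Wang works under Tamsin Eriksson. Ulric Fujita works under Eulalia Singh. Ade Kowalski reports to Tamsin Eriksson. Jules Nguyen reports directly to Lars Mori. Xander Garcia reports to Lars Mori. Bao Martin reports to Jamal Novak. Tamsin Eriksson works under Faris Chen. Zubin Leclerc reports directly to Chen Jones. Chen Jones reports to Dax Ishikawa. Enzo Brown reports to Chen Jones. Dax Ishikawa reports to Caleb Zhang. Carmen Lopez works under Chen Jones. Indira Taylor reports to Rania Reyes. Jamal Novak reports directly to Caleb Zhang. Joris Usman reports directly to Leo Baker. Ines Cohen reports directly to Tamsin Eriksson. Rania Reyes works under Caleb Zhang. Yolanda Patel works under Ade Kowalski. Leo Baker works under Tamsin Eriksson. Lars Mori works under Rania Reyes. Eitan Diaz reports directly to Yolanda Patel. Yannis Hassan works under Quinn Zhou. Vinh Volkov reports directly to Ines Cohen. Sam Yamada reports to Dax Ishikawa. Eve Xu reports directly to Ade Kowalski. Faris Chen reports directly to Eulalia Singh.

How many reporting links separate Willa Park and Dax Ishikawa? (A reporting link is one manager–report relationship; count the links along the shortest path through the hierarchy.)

2

Willa Park is in Dax Ishikawa's organization: the chain from Willa Park up to Dax Ishikawa is Willa Park → Odalys Yilmaz → Dax Ishikawa, which is 2 links.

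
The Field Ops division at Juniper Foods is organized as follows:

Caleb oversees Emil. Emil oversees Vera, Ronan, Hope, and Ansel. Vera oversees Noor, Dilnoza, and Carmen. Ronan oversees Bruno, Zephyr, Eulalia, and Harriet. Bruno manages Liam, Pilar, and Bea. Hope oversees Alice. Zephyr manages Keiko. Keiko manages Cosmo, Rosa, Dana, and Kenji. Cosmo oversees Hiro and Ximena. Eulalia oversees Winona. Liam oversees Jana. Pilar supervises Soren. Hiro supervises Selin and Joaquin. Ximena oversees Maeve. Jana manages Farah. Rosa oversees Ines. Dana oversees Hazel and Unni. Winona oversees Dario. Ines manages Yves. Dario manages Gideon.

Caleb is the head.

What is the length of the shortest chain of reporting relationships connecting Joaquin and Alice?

8

Joaquin is 6 levels below Emil, and Alice is 2 levels below Emil (their lowest common manager). The shortest path runs up from Joaquin to Emil and back down to Alice: 6 + 2 = 8 links.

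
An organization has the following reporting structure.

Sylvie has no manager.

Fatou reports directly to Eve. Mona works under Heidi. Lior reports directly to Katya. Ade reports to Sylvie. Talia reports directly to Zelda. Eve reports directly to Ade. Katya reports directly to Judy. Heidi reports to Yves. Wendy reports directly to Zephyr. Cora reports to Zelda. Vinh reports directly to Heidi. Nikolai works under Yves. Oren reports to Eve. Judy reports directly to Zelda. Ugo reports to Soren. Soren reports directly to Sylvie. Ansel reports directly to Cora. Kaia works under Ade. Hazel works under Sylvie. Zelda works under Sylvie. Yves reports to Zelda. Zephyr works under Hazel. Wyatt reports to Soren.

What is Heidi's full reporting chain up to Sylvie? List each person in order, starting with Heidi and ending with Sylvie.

Heidi -> Yves -> Zelda -> Sylvie

Heidi reports to Yves. Yves reports to Zelda. Zelda reports to Sylvie. Sylvie is at the top.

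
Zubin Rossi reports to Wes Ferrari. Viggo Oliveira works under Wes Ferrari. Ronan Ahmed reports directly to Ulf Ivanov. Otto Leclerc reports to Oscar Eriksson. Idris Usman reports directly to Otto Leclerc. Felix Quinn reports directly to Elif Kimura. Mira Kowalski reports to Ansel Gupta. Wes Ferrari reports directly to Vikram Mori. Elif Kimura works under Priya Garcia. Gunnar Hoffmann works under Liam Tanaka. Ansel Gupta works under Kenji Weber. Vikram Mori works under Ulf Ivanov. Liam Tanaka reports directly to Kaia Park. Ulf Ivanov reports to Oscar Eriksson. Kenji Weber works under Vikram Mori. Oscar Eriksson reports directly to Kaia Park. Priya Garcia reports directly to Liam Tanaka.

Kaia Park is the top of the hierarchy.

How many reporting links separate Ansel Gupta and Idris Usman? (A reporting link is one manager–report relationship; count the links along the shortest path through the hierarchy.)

Ansel Gupta is 4 levels below Oscar Eriksson, and Idris Usman is 2 levels below Oscar Eriksson (their lowest common manager). The shortest path runs up from Ansel Gupta to Oscar Eriksson and back down to Idris Usman: 4 + 2 = 6 links.

6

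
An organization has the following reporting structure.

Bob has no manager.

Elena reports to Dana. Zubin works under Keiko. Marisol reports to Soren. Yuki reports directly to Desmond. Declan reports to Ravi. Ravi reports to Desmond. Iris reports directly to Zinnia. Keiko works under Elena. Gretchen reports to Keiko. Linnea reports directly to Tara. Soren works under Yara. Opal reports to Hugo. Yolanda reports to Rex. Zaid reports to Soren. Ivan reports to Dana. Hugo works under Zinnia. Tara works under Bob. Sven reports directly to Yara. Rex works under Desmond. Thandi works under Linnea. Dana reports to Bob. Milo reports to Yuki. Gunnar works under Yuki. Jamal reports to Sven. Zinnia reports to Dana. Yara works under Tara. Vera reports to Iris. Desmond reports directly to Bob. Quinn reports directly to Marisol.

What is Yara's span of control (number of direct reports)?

2

Yara directly manages Soren, Sven. That is 2 direct reports.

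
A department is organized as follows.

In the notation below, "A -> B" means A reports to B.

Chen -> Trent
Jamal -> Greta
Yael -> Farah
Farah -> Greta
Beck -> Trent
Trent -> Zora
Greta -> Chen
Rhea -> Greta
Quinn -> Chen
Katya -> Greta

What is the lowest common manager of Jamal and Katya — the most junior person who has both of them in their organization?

Greta

Jamal's chain of managers is Greta, Chen, Trent, Zora. Katya's chain of managers is Greta, Chen, Trent, Zora. The first manager that appears in both chains is Greta.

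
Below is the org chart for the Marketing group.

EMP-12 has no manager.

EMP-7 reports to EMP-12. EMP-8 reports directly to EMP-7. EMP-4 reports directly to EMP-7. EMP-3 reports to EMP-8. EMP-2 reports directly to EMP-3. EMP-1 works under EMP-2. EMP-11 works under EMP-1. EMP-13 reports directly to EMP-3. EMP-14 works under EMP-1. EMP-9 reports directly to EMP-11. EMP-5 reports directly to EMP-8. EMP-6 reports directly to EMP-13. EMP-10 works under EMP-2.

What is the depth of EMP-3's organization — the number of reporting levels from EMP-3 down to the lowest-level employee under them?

4

The longest chain under EMP-3 runs EMP-3 → EMP-2 → EMP-1 → EMP-11 → EMP-9, which is 4 levels below EMP-3.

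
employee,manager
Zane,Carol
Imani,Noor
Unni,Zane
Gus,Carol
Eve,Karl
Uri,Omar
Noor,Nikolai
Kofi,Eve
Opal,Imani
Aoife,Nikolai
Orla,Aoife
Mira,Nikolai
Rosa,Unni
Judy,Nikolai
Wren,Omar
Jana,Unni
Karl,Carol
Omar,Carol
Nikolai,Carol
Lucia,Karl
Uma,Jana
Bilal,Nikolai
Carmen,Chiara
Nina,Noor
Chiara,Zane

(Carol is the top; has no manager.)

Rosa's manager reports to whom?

Zane

Rosa reports to Unni, and Unni reports to Zane. So Rosa's skip-level manager is Zane.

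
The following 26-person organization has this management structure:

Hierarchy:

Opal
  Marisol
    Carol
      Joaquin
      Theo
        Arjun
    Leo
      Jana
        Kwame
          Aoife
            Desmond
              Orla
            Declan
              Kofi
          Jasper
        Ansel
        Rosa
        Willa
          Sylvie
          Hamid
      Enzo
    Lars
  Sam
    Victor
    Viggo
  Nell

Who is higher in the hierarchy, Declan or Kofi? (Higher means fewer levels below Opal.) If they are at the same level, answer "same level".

Declan is 6 levels below Opal; Kofi is 7. Declan is higher.

Declan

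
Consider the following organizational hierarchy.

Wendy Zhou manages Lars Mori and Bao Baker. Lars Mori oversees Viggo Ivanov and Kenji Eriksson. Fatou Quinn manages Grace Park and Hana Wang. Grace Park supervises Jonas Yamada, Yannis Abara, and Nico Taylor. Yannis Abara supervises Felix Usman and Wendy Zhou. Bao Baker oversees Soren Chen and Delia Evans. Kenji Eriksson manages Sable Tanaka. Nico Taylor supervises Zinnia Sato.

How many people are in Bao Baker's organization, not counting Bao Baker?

2

Bao Baker directly manages Soren Chen, Delia Evans. Soren Chen has no reports. Delia Evans has no reports. So Bao Baker's organization is 2 direct reports plus everyone under them: 1 + 1 = 2.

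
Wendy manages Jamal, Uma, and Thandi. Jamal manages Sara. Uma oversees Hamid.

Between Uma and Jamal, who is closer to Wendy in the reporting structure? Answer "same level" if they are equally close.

Both Uma and Jamal are 1 level below Wendy.

same level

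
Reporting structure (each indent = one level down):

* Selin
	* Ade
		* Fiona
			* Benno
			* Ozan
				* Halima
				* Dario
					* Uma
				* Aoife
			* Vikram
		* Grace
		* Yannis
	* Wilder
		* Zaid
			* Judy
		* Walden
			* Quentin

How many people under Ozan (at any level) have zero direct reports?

3

The people in Ozan's organization with no one reporting to them are Aoife, Uma, Halima. That is 3.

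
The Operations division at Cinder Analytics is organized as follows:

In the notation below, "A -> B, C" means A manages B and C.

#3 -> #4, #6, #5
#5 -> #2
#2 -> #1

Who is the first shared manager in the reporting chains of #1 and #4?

#3

#1's chain of managers is #2, #5, #3. #4's chain of managers is #3. The first manager that appears in both chains is #3.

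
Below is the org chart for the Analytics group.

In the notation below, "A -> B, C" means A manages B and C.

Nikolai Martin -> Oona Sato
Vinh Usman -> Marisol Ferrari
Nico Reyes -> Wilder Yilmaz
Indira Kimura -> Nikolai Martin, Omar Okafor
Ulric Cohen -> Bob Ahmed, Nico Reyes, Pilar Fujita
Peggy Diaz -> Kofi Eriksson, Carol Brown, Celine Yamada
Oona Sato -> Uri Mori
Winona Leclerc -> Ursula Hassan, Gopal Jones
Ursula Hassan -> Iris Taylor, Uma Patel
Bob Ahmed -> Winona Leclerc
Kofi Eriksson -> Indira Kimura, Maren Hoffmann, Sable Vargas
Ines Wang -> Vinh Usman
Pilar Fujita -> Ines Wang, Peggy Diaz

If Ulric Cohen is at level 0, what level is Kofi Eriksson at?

Chain from Kofi Eriksson up to Ulric Cohen: Kofi Eriksson → Peggy Diaz → Pilar Fujita → Ulric Cohen. That is 3 steps up, so Kofi Eriksson is 3 levels below Ulric Cohen.

3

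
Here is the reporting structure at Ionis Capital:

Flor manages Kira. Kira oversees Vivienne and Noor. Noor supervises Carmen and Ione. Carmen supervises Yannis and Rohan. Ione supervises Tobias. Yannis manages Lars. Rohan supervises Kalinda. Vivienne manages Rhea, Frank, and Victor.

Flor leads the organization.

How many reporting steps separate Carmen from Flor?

3

Chain from Carmen up to Flor: Carmen → Noor → Kira → Flor. That is 3 steps up, so Carmen is 3 levels below Flor.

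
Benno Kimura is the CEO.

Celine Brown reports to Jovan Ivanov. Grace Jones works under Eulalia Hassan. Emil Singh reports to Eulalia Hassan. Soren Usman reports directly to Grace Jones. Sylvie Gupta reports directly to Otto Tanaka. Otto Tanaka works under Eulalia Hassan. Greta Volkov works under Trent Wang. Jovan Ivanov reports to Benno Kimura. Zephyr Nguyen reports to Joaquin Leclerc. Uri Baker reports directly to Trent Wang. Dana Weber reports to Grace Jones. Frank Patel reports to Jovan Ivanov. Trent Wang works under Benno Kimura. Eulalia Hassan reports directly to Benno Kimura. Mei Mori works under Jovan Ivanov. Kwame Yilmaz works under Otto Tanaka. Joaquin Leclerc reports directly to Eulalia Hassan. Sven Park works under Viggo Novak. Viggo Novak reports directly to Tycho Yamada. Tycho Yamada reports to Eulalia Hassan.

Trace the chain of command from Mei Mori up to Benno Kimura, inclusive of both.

Mei Mori reports to Jovan Ivanov. Jovan Ivanov reports to Benno Kimura. Benno Kimura is at the top.

Mei Mori -> Jovan Ivanov -> Benno Kimura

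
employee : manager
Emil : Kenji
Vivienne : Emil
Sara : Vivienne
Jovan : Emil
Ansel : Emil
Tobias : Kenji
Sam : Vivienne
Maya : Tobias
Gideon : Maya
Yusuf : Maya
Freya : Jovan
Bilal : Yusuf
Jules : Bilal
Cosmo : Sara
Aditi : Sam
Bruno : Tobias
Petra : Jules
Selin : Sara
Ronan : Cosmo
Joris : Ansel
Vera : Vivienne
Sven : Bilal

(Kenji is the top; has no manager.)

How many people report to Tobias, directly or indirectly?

8

Tobias directly manages Maya, Bruno. Under Maya: Yusuf, Bilal, Sven, Jules, Petra, Gideon (6). Bruno has no reports. So Tobias's organization is 2 direct reports plus everyone under them: 7 + 1 = 8.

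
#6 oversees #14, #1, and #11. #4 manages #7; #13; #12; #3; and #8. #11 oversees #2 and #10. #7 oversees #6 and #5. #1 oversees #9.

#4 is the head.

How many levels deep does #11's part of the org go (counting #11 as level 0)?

The longest chain under #11 runs #11 → #10, which is 1 level below #11.

1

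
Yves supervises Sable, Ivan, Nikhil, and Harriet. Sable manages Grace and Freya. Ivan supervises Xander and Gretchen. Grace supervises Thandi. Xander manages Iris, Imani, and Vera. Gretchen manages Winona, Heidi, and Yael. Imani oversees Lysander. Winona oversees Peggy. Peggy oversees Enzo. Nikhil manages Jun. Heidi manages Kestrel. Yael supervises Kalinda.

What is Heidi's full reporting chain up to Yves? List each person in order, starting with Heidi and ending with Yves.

Heidi reports to Gretchen. Gretchen reports to Ivan. Ivan reports to Yves. Yves is at the top.

Heidi -> Gretchen -> Ivan -> Yves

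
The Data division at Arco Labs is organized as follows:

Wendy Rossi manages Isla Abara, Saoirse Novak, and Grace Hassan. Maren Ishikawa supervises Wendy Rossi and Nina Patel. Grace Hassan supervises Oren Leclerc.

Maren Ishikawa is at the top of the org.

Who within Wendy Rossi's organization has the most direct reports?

Wendy Rossi

Direct-report counts within Wendy Rossi's organization: Wendy Rossi has 3; Grace Hassan has 1. The largest is 3, held by Wendy Rossi.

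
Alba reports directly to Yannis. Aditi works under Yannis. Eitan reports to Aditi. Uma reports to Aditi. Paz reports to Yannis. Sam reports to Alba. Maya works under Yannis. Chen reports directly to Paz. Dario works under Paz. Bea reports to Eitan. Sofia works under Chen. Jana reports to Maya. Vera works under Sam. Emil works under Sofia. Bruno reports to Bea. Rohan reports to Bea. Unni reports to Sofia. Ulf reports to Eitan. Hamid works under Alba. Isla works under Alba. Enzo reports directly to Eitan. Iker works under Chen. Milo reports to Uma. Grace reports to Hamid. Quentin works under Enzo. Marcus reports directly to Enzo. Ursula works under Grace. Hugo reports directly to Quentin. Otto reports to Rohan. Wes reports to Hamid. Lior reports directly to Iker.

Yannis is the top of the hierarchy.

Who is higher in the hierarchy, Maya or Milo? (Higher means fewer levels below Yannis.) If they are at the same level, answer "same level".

Maya

Maya is 1 level below Yannis; Milo is 3. Maya is higher.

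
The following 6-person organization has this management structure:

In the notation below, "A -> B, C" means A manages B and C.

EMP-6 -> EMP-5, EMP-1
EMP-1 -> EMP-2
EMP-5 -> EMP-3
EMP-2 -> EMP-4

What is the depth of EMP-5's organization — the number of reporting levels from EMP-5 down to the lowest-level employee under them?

1

The longest chain under EMP-5 runs EMP-5 → EMP-3, which is 1 level below EMP-5.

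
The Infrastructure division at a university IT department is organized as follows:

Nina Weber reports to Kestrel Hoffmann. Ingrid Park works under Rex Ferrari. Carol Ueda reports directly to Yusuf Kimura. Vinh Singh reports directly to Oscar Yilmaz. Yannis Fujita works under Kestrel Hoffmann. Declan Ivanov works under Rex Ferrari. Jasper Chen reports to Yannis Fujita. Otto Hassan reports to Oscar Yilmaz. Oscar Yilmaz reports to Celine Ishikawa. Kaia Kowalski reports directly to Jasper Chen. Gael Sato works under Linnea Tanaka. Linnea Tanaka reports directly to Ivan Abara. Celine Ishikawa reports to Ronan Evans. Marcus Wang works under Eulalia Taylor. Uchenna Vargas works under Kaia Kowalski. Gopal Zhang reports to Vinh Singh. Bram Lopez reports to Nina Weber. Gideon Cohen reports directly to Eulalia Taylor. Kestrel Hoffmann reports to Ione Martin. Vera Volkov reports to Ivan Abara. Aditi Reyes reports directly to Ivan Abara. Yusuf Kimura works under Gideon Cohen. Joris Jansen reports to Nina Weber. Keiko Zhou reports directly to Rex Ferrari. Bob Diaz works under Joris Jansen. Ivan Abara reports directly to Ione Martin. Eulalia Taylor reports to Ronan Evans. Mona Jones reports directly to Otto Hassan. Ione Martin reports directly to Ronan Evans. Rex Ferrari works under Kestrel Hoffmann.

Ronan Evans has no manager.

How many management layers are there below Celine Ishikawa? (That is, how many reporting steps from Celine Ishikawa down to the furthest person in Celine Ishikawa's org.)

The longest chain under Celine Ishikawa runs Celine Ishikawa → Oscar Yilmaz → Vinh Singh → Gopal Zhang, which is 3 levels below Celine Ishikawa.

3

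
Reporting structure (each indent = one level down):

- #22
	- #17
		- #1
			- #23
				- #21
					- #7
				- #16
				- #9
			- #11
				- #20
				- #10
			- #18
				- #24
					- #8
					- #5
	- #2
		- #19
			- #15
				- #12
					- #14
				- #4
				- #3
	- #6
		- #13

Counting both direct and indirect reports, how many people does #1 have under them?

12

#1 directly manages #23, #11, #18. Under #23: #9, #16, #21, #7 (4). Under #11: #10, #20 (2). Under #18: #24, #5, #8 (3). So #1's organization is 3 direct reports plus everyone under them: 5 + 3 + 4 = 12.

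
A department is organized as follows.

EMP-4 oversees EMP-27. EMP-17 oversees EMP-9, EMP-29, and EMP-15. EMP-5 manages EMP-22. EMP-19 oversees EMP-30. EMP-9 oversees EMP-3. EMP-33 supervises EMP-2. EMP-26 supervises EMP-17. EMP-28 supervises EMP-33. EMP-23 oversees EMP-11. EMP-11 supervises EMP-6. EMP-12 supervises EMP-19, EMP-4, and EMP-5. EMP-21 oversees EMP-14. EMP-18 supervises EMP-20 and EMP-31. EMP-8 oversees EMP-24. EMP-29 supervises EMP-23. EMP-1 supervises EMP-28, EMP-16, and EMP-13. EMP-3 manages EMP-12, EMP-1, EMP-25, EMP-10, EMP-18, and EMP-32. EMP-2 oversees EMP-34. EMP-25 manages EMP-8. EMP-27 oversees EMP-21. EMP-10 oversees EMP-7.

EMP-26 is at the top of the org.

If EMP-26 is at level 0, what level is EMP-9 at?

Chain from EMP-9 up to EMP-26: EMP-9 → EMP-17 → EMP-26. That is 2 steps up, so EMP-9 is 2 levels below EMP-26.

2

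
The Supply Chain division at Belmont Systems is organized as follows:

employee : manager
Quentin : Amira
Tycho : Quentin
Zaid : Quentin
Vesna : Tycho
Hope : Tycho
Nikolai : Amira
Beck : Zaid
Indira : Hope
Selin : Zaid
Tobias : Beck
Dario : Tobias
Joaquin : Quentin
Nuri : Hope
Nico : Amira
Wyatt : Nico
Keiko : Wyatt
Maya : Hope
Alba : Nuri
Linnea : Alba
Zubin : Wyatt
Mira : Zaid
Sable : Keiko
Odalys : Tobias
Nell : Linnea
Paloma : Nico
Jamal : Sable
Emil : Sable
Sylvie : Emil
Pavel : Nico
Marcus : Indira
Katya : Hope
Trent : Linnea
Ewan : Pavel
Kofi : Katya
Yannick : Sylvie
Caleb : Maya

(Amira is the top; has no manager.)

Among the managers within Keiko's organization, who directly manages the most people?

Direct-report counts within Keiko's organization: Keiko has 1; Sable has 2; Emil has 1; Sylvie has 1. The largest is 2, held by Sable.

Sable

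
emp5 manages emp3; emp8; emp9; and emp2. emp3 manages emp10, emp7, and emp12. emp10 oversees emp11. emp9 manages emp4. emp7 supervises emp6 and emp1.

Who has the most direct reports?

emp5

Direct-report counts: emp5 has 4; emp9 has 1; emp3 has 3; emp7 has 2; emp10 has 1. The largest is 4, held by emp5.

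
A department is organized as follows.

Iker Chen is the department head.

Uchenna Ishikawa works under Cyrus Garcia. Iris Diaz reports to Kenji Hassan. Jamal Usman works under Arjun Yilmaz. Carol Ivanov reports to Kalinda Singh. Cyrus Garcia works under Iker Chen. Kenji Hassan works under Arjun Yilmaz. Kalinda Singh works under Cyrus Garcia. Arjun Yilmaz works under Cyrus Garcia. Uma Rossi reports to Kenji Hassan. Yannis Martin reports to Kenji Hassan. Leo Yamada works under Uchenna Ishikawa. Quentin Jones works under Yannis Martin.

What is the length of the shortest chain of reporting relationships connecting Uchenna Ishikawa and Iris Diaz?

4

Uchenna Ishikawa is 1 level below Cyrus Garcia, and Iris Diaz is 3 levels below Cyrus Garcia (their lowest common manager). The shortest path runs up from Uchenna Ishikawa to Cyrus Garcia and back down to Iris Diaz: 1 + 3 = 4 links.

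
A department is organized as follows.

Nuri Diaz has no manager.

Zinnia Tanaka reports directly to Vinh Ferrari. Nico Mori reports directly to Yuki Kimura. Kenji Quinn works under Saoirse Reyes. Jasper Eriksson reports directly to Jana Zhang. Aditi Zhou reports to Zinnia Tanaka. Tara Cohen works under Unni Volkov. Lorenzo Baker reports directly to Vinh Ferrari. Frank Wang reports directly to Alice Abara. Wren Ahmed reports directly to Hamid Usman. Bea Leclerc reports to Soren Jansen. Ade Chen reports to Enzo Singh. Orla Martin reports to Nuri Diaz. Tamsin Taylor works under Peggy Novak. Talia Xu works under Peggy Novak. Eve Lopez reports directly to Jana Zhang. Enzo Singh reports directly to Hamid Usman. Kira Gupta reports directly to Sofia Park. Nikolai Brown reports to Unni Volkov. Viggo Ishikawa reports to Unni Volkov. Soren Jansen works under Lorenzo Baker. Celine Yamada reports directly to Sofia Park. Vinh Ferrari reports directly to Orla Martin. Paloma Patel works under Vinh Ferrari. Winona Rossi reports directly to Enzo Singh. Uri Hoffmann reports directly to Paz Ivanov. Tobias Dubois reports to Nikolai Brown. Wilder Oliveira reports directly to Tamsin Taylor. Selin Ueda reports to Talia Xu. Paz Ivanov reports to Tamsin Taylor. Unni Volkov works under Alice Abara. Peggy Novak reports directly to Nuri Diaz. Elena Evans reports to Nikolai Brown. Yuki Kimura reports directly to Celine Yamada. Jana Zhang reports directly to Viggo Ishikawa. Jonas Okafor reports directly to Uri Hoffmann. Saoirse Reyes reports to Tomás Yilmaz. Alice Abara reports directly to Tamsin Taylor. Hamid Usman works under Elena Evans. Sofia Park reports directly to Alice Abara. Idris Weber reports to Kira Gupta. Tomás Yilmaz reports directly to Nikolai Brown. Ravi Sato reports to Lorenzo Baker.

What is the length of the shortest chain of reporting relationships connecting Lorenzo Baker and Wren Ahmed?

Lorenzo Baker is 3 levels below Nuri Diaz, and Wren Ahmed is 8 levels below Nuri Diaz (their lowest common manager). The shortest path runs up from Lorenzo Baker to Nuri Diaz and back down to Wren Ahmed: 3 + 8 = 11 links.

11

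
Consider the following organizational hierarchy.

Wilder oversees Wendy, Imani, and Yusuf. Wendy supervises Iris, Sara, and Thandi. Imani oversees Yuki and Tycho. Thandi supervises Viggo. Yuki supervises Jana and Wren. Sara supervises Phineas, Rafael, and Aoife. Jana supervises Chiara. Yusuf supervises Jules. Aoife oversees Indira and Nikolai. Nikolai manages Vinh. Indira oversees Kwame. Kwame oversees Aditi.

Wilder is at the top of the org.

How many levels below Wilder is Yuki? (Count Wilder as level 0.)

Chain from Yuki up to Wilder: Yuki → Imani → Wilder. That is 2 steps up, so Yuki is 2 levels below Wilder.

2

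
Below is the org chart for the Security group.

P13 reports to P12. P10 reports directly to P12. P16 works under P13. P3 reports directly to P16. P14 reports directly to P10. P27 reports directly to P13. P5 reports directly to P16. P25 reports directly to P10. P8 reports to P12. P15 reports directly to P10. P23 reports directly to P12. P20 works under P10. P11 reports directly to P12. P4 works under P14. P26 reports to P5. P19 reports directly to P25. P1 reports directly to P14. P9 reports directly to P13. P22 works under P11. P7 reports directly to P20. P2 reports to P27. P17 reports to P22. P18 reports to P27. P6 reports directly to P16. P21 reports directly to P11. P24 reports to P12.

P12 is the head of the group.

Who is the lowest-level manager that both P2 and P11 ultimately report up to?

P2's chain of managers is P27, P13, P12. P11's chain of managers is P12. The first manager that appears in both chains is P12.

P12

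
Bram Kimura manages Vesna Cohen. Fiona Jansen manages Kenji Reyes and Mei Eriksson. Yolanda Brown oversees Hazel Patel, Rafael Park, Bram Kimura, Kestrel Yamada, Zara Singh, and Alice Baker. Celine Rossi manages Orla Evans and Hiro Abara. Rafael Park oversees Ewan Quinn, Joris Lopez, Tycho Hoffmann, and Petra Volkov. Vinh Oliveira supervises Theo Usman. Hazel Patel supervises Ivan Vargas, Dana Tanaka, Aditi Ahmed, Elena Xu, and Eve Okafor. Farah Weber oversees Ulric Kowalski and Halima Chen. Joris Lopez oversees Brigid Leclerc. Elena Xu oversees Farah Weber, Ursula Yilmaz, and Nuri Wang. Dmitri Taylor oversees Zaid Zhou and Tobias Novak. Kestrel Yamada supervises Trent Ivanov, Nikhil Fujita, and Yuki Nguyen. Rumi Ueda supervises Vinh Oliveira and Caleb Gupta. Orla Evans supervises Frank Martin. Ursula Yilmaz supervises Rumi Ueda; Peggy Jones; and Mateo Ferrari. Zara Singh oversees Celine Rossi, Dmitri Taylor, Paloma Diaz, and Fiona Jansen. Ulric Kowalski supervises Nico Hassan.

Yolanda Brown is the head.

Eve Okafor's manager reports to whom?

Yolanda Brown

Eve Okafor reports to Hazel Patel, and Hazel Patel reports to Yolanda Brown. So Eve Okafor's skip-level manager is Yolanda Brown.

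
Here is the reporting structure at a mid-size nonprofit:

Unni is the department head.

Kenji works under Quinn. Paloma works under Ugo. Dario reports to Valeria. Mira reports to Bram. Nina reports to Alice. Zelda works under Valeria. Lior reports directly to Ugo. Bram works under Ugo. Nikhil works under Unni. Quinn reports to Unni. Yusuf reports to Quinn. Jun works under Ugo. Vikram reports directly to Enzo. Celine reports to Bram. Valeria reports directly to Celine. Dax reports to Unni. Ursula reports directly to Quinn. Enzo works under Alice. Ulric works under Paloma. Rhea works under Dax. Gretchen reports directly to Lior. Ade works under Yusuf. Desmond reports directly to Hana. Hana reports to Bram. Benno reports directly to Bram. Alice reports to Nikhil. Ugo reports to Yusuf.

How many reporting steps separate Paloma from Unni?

Chain from Paloma up to Unni: Paloma → Ugo → Yusuf → Quinn → Unni. That is 4 steps up, so Paloma is 4 levels below Unni.

4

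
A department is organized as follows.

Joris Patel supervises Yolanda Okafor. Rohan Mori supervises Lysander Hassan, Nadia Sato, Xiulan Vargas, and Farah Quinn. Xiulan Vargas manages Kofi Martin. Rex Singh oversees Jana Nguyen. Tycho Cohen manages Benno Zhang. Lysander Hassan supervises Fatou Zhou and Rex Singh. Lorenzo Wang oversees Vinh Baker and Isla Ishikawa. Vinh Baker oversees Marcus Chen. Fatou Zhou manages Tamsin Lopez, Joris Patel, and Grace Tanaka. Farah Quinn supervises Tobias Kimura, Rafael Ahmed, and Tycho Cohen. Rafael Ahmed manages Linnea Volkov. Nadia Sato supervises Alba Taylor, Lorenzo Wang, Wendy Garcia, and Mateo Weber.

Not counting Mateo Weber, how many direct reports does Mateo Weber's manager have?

Mateo Weber reports to Nadia Sato. Nadia Sato's other direct reports are Alba Taylor, Lorenzo Wang, Wendy Garcia — 3 peers.

3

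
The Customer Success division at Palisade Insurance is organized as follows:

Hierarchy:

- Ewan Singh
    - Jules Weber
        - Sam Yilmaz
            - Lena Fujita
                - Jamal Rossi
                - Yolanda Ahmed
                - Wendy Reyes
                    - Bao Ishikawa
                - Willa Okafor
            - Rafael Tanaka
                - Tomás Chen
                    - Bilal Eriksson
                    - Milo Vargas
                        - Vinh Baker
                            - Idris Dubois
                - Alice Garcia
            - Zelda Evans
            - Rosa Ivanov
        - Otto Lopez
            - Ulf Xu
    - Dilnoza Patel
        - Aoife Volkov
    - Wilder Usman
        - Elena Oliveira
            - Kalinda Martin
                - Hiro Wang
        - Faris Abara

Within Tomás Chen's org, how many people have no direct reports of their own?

2

The people in Tomás Chen's organization with no one reporting to them are Idris Dubois, Bilal Eriksson. That is 2.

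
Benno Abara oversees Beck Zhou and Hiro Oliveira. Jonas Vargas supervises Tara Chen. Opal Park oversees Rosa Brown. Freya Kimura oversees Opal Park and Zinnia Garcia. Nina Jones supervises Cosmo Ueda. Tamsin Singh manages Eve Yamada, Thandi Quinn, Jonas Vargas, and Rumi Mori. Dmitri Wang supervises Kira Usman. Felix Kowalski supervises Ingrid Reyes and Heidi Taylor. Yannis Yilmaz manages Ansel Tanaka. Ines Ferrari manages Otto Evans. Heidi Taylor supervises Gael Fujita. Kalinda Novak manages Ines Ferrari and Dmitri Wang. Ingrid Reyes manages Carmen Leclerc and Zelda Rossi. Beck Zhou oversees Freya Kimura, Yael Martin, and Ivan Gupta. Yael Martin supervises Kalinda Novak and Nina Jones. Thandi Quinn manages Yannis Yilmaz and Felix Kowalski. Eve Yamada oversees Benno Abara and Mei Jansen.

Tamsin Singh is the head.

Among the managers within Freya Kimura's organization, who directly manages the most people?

Freya Kimura

Direct-report counts within Freya Kimura's organization: Freya Kimura has 2; Opal Park has 1. The largest is 2, held by Freya Kimura.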